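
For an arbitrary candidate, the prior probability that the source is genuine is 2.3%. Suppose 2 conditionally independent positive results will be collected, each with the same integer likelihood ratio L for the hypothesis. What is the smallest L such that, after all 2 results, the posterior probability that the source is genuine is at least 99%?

Prior odds = 0.023/0.977 = 23/977.
Target odds = 0.99/0.01 = 99.
Need L² ≥ 99 ÷ (23/977) = 96723/23.
64² = 4096 < 96723/23 ≤ 4225 = 65², so L = 65.

65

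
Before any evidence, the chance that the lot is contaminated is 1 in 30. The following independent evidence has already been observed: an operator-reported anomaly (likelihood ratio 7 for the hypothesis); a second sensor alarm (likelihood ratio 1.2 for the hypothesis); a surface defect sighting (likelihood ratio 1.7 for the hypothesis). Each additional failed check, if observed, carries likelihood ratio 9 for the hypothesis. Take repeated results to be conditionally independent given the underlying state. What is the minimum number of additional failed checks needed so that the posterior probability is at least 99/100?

3

Prior odds = (1/30)/(29/30) = 1/29.
Combined Bayes factor of the evidence already in hand = 7 × 1.2 × 1.7 = 14.28.
Odds after that evidence = (1/29) × 14.28 = 357/725.
Target odds = 0.99/0.01 = 99.
Need 9ⁿ ≥ 99 ÷ (357/725) = 23925/119.
9² = 81 falls short of 23925/119 but 9³ = 729 reaches it, so n = 3.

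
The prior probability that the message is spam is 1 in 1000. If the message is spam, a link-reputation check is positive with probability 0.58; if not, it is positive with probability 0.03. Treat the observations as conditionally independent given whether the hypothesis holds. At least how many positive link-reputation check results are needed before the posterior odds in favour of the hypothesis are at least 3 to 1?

3

Prior odds = 0.001/0.999 = 1/999.
Likelihood ratio of a positive = 0.58/0.03 = 58/3.
Target odds = 3.
Require (58/3)ⁿ ≥ 3 ÷ (1/999) = 2997.
(58/3)² = 3364/9 falls short of 2997 but (58/3)³ = 195112/27 reaches it, so n = 3.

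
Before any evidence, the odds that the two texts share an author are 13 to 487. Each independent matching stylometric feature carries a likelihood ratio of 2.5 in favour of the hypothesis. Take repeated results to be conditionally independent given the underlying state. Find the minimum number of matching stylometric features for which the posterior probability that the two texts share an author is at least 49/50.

9

Prior odds = 13/487.
Likelihood ratio per matching stylometric feature = 2.5.
Target odds: 0.98 ÷ 0.02 = 49.
Need (13/487) × 2.5ⁿ ≥ 49, i.e. 2.5ⁿ ≥ 23863/13.
2.5⁸ = 390625/256 falls short of 23863/13 but 2.5⁹ = 1953125/512 reaches it, so n = 9.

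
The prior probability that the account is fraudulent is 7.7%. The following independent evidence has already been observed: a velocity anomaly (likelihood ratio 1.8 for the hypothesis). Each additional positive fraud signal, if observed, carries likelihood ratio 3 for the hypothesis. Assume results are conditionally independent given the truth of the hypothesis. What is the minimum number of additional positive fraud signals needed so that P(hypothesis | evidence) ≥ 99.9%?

9

Prior odds = 0.077/0.923 = 77/923.
Bayes factor of the evidence already in hand = 1.8.
Odds after that evidence = (77/923) × 1.8 = 693/4615.
Target odds = 0.999/0.001 = 999.
Need 3ⁿ ≥ 999 ÷ (693/4615) = 512265/77.
3⁸ = 6561 falls short of 512265/77 but 3⁹ = 19683 reaches it, so n = 9.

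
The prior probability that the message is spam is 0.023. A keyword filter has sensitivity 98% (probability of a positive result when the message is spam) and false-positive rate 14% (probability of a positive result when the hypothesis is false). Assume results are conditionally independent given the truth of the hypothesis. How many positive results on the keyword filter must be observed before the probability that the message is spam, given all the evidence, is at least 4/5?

3

Prior odds = 0.023/0.977 = 23/977.
Likelihood ratio of a positive result = 0.98/0.14 = 7.
Target posterior odds = 0.8/0.2 = 4.
Need (23/977) × 7ⁿ ≥ 4, i.e. 7ⁿ ≥ 3908/23.
7² = 49 falls short of 3908/23 but 7³ = 343 reaches it, so n = 3.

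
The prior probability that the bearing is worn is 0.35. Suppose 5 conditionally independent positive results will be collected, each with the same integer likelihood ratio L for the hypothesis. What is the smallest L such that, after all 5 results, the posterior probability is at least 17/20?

Prior odds = 0.35/0.65 = 7/13.
Target odds = 0.85/0.15 = 17/3.
Need L⁵ ≥ 17/3 ÷ (7/13) = 221/21.
1⁵ = 1 < 221/21 ≤ 32 = 2⁵, so L = 2.

2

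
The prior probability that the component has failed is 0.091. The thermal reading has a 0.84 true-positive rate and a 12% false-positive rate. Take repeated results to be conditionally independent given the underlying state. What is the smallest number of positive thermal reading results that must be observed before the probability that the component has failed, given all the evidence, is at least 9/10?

3

Prior odds: 0.091 ÷ 0.909 = 91/909.
Likelihood ratio of a positive result = 0.84/0.12 = 7.
Target posterior odds = 0.9/0.1 = 9.
Need (91/909) × 7ⁿ ≥ 9, i.e. 7ⁿ ≥ 8181/91.
7² = 49 falls short of 8181/91 but 7³ = 343 reaches it, so n = 3.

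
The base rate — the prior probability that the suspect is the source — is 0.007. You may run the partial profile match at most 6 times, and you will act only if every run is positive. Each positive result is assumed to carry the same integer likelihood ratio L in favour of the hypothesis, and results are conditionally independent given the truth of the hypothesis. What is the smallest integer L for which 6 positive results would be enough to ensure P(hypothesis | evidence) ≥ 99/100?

5

Prior odds = 0.007/0.993 = 7/993.
Target odds = 0.99/0.01 = 99.
Need L⁶ ≥ 99 ÷ (7/993) = 98307/7.
4⁶ = 4096 < 98307/7 ≤ 15625 = 5⁶, so L = 5.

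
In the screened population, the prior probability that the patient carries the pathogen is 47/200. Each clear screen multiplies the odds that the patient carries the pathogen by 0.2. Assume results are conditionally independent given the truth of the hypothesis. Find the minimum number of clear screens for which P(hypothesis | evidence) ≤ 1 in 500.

Prior odds = 0.235/0.765 = 47/153.
Likelihood ratio per clear screen = 0.2.
Target posterior odds = 0.002/0.998 = 1/499.
Need (47/153) × 0.2ⁿ ≤ 1/499, i.e. 0.2ⁿ ≤ 153/23453.
0.2³ = 0.008 is still above 153/23453 but 0.2⁴ = 0.0016 is at or below it, so n = 4.

4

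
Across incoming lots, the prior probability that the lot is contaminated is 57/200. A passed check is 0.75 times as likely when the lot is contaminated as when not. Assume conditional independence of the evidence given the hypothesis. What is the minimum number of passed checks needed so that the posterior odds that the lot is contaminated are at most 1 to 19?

8

Prior odds: 0.285 ÷ 0.715 = 57/143.
Likelihood ratio per passed check = 0.75.
Target odds = 1/19.
Require 0.75ⁿ ≤ 1/19 ÷ (57/143) = 143/1083.
0.75⁷ = 2187/16384 is still above 143/1083 but 0.75⁸ = 6561/65536 is at or below it, so n = 8.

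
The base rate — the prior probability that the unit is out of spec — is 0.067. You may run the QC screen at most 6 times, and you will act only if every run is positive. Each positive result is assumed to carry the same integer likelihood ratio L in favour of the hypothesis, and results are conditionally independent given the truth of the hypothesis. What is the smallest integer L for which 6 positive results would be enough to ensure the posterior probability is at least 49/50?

3

Prior odds = 0.067/0.933 = 67/933.
Target odds = 0.98/0.02 = 49.
Need L⁶ ≥ 49 ÷ (67/933) = 45717/67.
2⁶ = 64 < 45717/67 ≤ 729 = 3⁶, so L = 3.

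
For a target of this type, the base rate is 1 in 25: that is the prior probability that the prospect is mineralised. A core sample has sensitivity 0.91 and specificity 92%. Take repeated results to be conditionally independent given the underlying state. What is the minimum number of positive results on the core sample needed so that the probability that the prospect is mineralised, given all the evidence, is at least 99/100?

Prior odds = 0.04/0.96 = 1/24.
False-positive rate = 1 − 0.92 = 0.08; likelihood ratio of a positive = 0.91/0.08 = 11.375.
Target posterior odds = 0.99/0.01 = 99.
Need (1/24) × 11.375ⁿ ≥ 99, i.e. 11.375ⁿ ≥ 2376.
11.375³ = 753571/512 falls short of 2376 but 11.375⁴ = 68574961/4096 reaches it, so n = 4.

4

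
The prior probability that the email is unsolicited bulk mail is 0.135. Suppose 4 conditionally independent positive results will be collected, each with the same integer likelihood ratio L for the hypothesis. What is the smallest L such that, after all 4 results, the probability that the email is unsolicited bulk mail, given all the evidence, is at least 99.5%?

6

Prior odds = 0.135/0.865 = 27/173.
Target odds = 0.995/0.005 = 199.
Need L⁴ ≥ 199 ÷ (27/173) = 34427/27.
5⁴ = 625 < 34427/27 ≤ 1296 = 6⁴, so L = 6.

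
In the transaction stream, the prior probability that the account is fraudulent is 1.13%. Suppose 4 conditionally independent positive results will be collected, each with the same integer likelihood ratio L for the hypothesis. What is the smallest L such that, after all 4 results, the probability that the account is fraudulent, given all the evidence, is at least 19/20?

Prior odds = 0.0113/0.9887 = 113/9887.
Target odds = 0.95/0.05 = 19.
Need L⁴ ≥ 19 ÷ (113/9887) = 187853/113.
6⁴ = 1296 < 187853/113 ≤ 2401 = 7⁴, so L = 7.

7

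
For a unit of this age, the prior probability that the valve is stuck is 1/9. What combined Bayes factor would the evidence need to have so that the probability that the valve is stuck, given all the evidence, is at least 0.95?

152

Prior odds = (1/9)/(8/9) = 0.125.
Target odds = 0.95/0.05 = 19.
Required Bayes factor = 19 ÷ 0.125 = 152.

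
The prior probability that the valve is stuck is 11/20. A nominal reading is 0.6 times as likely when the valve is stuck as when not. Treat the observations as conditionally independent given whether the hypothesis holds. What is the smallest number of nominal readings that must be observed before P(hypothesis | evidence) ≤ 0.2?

4

Prior odds = 0.55/0.45 = 11/9.
Likelihood ratio per nominal reading = 0.6.
Target posterior odds = 0.2/0.8 = 0.25.
Require 0.6ⁿ ≤ 0.25 ÷ (11/9) = 9/44.
0.6³ = 0.216 is still above 9/44 but 0.6⁴ = 0.1296 is at or below it, so n = 4.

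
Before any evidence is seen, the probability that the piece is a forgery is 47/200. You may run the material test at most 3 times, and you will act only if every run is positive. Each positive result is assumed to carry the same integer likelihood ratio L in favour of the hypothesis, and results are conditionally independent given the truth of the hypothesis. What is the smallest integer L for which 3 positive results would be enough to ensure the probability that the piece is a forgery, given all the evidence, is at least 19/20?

Prior odds = 0.235/0.765 = 47/153.
Target odds = 0.95/0.05 = 19.
Need L³ ≥ 19 ÷ (47/153) = 2907/47.
3³ = 27 < 2907/47 ≤ 64 = 4³, so L = 4.

4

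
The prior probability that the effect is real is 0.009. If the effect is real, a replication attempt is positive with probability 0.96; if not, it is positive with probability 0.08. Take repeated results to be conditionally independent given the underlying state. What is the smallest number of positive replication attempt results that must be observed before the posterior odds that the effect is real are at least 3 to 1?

3

Prior odds: 0.009 ÷ 0.991 = 9/991.
Likelihood ratio of a positive = 0.96/0.08 = 12.
Target odds = 3.
Need (9/991) × 12ⁿ ≥ 3, i.e. 12ⁿ ≥ 991/3.
12² = 144 falls short of 991/3 but 12³ = 1728 reaches it, so n = 3.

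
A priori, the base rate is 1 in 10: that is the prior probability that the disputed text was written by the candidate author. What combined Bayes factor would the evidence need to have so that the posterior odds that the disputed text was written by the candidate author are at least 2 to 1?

18

Prior odds = 0.1/0.9 = 1/9.
Target odds = 2.
Required Bayes factor = 2 ÷ (1/9) = 18.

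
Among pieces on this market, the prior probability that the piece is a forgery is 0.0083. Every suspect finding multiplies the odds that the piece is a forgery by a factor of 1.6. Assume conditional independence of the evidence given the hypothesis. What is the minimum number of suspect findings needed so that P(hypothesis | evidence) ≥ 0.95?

17

Prior odds: 0.0083 ÷ 0.9917 = 83/9917.
Likelihood ratio per suspect finding = 1.6.
Target odds: 0.95 ÷ 0.05 = 19.
Need (83/9917) × 1.6ⁿ ≥ 19, i.e. 1.6ⁿ ≥ 188423/83.
1.6¹⁶ ≈1844.67 falls short of 188423/83 but 1.6¹⁷ ≈2951.48 reaches it, so n = 17.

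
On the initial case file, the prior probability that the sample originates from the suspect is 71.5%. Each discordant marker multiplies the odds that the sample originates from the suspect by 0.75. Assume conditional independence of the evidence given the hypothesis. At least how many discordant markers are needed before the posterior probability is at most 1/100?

Prior odds = 0.715/0.285 = 143/57.
Likelihood ratio per discordant marker = 0.75.
Target posterior odds = 0.01/0.99 = 1/99.
Require 0.75ⁿ ≤ 1/99 ÷ (143/57) = 19/4719.
0.75¹⁹ ≈0.00422828 is still above 19/4719 but 0.75²⁰ ≈0.00317121 is at or below it, so n = 20.

20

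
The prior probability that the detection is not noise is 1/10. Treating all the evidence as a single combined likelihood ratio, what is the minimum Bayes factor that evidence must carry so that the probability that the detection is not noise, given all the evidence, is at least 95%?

Prior odds = 0.1/0.9 = 1/9.
Target odds = 0.95/0.05 = 19.
Required Bayes factor = 19 ÷ (1/9) = 171.

171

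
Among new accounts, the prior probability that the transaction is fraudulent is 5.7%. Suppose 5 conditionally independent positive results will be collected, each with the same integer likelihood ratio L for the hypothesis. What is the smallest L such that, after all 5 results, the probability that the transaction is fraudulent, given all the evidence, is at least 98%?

4

Prior odds = 0.057/0.943 = 57/943.
Target odds = 0.98/0.02 = 49.
Need L⁵ ≥ 49 ÷ (57/943) = 46207/57.
3⁵ = 243 < 46207/57 ≤ 1024 = 4⁵, so L = 4.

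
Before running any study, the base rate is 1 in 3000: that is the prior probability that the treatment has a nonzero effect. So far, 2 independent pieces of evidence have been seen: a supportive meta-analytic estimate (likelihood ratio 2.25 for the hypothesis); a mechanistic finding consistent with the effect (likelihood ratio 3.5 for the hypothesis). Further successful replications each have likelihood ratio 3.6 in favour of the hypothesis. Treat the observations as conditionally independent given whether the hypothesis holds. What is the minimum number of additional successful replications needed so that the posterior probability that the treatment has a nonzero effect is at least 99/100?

Prior odds = (1/3000)/(2999/3000) = 1/2999.
Combined Bayes factor of the evidence already in hand = 2.25 × 3.5 = 7.875.
Odds after that evidence = (1/2999) × 7.875 = 63/23992.
Target odds = 0.99/0.01 = 99.
Need 3.6ⁿ ≥ 99 ÷ (63/23992) = 263912/7.
3.6⁸ ≈28211.1 falls short of 263912/7 but 3.6⁹ ≈101560 reaches it, so n = 9.

9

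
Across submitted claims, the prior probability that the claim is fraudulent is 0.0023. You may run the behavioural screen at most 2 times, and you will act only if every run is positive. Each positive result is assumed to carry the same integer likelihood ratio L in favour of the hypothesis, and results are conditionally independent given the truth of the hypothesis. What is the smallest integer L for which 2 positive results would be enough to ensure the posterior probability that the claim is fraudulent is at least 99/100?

Prior odds = 0.0023/0.9977 = 23/9977.
Target odds = 0.99/0.01 = 99.
Need L² ≥ 99 ÷ (23/9977) = 987723/23.
207² = 42849 < 987723/23 ≤ 43264 = 208², so L = 208.

208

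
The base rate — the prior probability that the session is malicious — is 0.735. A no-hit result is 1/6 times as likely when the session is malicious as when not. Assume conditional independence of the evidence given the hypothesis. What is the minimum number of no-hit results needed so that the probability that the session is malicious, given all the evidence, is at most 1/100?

Prior odds: 0.735 ÷ 0.265 = 147/53.
Likelihood ratio per no-hit result = 1/6.
Target odds: 0.01 ÷ 0.99 = 1/99.
Require (1/6)ⁿ ≤ 1/99 ÷ (147/53) = 53/14553.
(1/6)³ = 1/216 is still above 53/14553 but (1/6)⁴ = 1/1296 is at or below it, so n = 4.

4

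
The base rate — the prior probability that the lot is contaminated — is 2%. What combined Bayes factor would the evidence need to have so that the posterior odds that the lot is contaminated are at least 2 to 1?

Prior odds = 0.02/0.98 = 1/49.
Target odds = 2.
Required Bayes factor = 2 ÷ (1/49) = 98.

98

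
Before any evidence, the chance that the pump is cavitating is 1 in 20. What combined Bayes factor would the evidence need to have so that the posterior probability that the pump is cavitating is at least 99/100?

Prior odds = 0.05/0.95 = 1/19.
Target odds = 0.99/0.01 = 99.
Required Bayes factor = 99 ÷ (1/19) = 1881.

1881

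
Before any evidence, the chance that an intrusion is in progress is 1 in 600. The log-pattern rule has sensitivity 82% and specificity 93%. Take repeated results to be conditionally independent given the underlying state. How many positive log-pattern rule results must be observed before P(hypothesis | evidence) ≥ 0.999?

Prior odds: (1/600) ÷ (599/600) = 1/599.
False-positive rate = 1 − 0.93 = 0.07; likelihood ratio of a positive = 0.82/0.07 = 82/7.
Target posterior odds = 0.999/0.001 = 999.
Need (1/599) × (82/7)ⁿ ≥ 999, i.e. (82/7)ⁿ ≥ 598401.
(82/7)⁵ ≈220587 falls short of 598401 but (82/7)⁶ ≈2.58401e+06 reaches it, so n = 6.

6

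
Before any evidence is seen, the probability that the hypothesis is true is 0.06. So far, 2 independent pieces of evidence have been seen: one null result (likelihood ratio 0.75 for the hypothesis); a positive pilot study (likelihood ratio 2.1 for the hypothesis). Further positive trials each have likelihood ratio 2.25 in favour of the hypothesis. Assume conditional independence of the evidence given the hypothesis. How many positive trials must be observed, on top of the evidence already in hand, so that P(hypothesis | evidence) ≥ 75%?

Prior odds = 0.06/0.94 = 3/47.
Combined Bayes factor of the evidence already in hand = 0.75 × 2.1 = 1.575.
Odds after that evidence = (3/47) × 1.575 = 189/1880.
Target odds = 0.75/0.25 = 3.
Need 2.25ⁿ ≥ 3 ÷ (189/1880) = 1880/63.
2.25⁴ = 25.62890625 falls short of 1880/63 but 2.25⁵ = 59049/1024 reaches it, so n = 5.

5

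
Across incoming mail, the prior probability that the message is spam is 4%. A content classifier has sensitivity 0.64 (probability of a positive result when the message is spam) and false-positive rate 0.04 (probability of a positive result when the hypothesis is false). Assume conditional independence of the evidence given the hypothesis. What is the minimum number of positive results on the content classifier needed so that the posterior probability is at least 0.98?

Prior odds = 0.04/0.96 = 1/24.
Likelihood ratio of a positive result = 0.64/0.04 = 16.
Target posterior odds = 0.98/0.02 = 49.
Need (1/24) × 16ⁿ ≥ 49, i.e. 16ⁿ ≥ 1176.
16² = 256 falls short of 1176 but 16³ = 4096 reaches it, so n = 3.

3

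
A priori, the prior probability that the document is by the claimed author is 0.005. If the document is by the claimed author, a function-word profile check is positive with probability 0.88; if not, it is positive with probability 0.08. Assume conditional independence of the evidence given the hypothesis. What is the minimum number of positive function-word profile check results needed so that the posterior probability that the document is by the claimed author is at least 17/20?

Prior odds: 0.005 ÷ 0.995 = 1/199.
Likelihood ratio of a positive = 0.88/0.08 = 11.
Target odds: 0.85 ÷ 0.15 = 17/3.
Require 11ⁿ ≥ 17/3 ÷ (1/199) = 3383/3.
11² = 121 falls short of 3383/3 but 11³ = 1331 reaches it, so n = 3.

3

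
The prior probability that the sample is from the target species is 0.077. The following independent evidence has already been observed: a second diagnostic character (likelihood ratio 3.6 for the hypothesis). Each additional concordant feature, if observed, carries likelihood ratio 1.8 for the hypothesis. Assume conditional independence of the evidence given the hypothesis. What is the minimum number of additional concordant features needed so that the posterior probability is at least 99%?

Prior odds = 0.077/0.923 = 77/923.
Bayes factor of the evidence already in hand = 3.6.
Odds after that evidence = (77/923) × 3.6 = 1386/4615.
Target odds = 0.99/0.01 = 99.
Need 1.8ⁿ ≥ 99 ÷ (1386/4615) = 4615/14.
1.8⁹ = 387420489/1953125 falls short of 4615/14 but 1.8¹⁰ ≈357.047 reaches it, so n = 10.

10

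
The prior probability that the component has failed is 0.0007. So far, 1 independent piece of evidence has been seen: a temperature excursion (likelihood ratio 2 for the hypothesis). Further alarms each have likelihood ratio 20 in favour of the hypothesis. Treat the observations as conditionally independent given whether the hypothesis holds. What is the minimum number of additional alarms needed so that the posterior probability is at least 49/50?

Prior odds = 0.0007/0.9993 = 7/9993.
Bayes factor of the evidence already in hand = 2.
Odds after that evidence = (7/9993) × 2 = 14/9993.
Target odds = 0.98/0.02 = 49.
Need 20ⁿ ≥ 49 ÷ (14/9993) = 34975.5.
20³ = 8000 falls short of 34975.5 but 20⁴ = 160000 reaches it, so n = 4.

4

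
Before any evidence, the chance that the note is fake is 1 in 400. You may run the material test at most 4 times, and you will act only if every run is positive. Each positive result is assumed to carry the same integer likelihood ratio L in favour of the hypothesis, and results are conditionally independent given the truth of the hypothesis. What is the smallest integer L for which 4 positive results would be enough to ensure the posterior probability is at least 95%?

Prior odds = 0.0025/0.9975 = 1/399.
Target odds = 0.95/0.05 = 19.
Need L⁴ ≥ 19 ÷ (1/399) = 7581.
9⁴ = 6561 < 7581 ≤ 10000 = 10⁴, so L = 10.

10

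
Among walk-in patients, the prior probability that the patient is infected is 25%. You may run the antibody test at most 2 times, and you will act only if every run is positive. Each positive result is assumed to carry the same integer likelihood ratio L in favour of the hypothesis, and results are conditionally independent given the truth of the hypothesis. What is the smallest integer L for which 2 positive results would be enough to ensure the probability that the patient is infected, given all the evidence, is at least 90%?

Prior odds = 0.25/0.75 = 1/3.
Target odds = 0.9/0.1 = 9.
Need L² ≥ 9 ÷ (1/3) = 27.
5² = 25 < 27 ≤ 36 = 6², so L = 6.

6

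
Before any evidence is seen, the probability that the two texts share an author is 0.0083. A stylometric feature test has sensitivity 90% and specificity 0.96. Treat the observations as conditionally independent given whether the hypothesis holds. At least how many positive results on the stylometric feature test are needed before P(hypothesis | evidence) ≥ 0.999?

Prior odds: 0.0083 ÷ 0.9917 = 83/9917.
False-positive rate = 1 − 0.96 = 0.04; likelihood ratio of a positive = 0.9/0.04 = 22.5.
Target posterior odds = 0.999/0.001 = 999.
Require 22.5ⁿ ≥ 999 ÷ (83/9917) = 9907083/83.
22.5³ = 11390.625 falls short of 9907083/83 but 22.5⁴ = 256289.0625 reaches it, so n = 4.

4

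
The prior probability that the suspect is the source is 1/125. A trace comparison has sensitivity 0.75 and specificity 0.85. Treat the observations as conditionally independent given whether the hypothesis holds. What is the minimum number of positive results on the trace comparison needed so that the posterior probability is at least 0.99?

Prior odds: 0.008 ÷ 0.992 = 1/124.
False-positive rate = 1 − 0.85 = 0.15; likelihood ratio of a positive = 0.75/0.15 = 5.
Target odds: 0.99 ÷ 0.01 = 99.
Need (1/124) × 5ⁿ ≥ 99, i.e. 5ⁿ ≥ 12276.
5⁵ = 3125 falls short of 12276 but 5⁶ = 15625 reaches it, so n = 6.

6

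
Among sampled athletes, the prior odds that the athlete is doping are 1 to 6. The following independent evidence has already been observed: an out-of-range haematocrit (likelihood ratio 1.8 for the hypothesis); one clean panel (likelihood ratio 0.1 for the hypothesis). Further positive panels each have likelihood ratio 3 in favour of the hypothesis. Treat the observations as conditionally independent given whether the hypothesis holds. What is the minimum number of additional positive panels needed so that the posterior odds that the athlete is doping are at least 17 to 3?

5

Prior odds = 1/6.
Combined Bayes factor of the evidence already in hand = 1.8 × 0.1 = 0.18.
Odds after that evidence = (1/6) × 0.18 = 0.03.
Target odds = 17/3.
Need 3ⁿ ≥ 17/3 ÷ 0.03 = 1700/9.
3⁴ = 81 falls short of 1700/9 but 3⁵ = 243 reaches it, so n = 5.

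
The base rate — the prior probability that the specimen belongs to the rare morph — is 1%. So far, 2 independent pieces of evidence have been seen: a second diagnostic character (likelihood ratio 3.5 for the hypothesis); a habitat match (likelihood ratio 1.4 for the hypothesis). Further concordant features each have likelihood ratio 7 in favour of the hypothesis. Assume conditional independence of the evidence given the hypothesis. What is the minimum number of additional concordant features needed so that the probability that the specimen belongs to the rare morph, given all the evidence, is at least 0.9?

Prior odds = 0.01/0.99 = 1/99.
Combined Bayes factor of the evidence already in hand = 3.5 × 1.4 = 4.9.
Odds after that evidence = (1/99) × 4.9 = 49/990.
Target odds = 0.9/0.1 = 9.
Need 7ⁿ ≥ 9 ÷ (49/990) = 8910/49.
7² = 49 falls short of 8910/49 but 7³ = 343 reaches it, so n = 3.

3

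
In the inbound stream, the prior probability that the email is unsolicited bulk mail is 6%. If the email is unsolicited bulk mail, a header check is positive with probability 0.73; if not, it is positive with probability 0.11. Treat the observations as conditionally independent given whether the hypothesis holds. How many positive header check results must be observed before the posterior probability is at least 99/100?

4

Prior odds: 0.06 ÷ 0.94 = 3/47.
Likelihood ratio of a positive = 0.73/0.11 = 73/11.
Target posterior odds = 0.99/0.01 = 99.
Require (73/11)ⁿ ≥ 99 ÷ (3/47) = 1551.
(73/11)³ = 389017/1331 falls short of 1551 but (73/11)⁴ = 28398241/14641 reaches it, so n = 4.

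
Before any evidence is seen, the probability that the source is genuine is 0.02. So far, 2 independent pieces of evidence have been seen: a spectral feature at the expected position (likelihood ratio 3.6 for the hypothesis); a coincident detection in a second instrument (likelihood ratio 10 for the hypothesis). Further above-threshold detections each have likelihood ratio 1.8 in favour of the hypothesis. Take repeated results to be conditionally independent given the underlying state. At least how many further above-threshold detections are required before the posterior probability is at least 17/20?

Prior odds = 0.02/0.98 = 1/49.
Combined Bayes factor of the evidence already in hand = 3.6 × 10 = 36.
Odds after that evidence = (1/49) × 36 = 36/49.
Target odds = 0.85/0.15 = 17/3.
Need 1.8ⁿ ≥ 17/3 ÷ (36/49) = 833/108.
1.8³ = 5.832 falls short of 833/108 but 1.8⁴ = 10.4976 reaches it, so n = 4.

4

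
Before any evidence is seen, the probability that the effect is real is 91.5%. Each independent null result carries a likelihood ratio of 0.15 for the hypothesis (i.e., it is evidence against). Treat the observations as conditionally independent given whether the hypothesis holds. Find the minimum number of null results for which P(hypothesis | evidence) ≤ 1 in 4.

2

Prior odds = 0.915/0.085 = 183/17.
Likelihood ratio per null result = 0.15.
Target odds: 0.25 ÷ 0.75 = 1/3.
Require 0.15ⁿ ≤ 1/3 ÷ (183/17) = 17/549.
0.15¹ = 0.15 is still above 17/549 but 0.15² = 0.0225 is at or below it, so n = 2.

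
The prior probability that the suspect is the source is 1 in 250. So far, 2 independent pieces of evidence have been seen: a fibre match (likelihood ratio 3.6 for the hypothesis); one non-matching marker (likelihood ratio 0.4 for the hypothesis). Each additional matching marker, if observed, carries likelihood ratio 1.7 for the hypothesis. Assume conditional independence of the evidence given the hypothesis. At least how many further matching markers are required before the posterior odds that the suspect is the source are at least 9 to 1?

14

Prior odds = 0.004/0.996 = 1/249.
Combined Bayes factor of the evidence already in hand = 3.6 × 0.4 = 1.44.
Odds after that evidence = (1/249) × 1.44 = 12/2075.
Target odds = 9.
Need 1.7ⁿ ≥ 9 ÷ (12/2075) = 1556.25.
1.7¹³ ≈990.458 falls short of 1556.25 but 1.7¹⁴ ≈1683.78 reaches it, so n = 14.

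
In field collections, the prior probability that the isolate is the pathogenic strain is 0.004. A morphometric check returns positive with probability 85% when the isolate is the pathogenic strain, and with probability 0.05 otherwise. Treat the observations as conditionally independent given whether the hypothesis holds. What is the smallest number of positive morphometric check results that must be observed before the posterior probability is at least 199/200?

Prior odds: 0.004 ÷ 0.996 = 1/249.
Likelihood ratio of a positive result = 0.85/0.05 = 17.
Target odds: 0.995 ÷ 0.005 = 199.
Need (1/249) × 17ⁿ ≥ 199, i.e. 17ⁿ ≥ 49551.
17³ = 4913 falls short of 49551 but 17⁴ = 83521 reaches it, so n = 4.

4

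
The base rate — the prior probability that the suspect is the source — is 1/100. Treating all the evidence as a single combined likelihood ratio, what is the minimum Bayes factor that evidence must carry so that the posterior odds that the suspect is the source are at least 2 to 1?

198

Prior odds = 0.01/0.99 = 1/99.
Target odds = 2.
Required Bayes factor = 2 ÷ (1/99) = 198.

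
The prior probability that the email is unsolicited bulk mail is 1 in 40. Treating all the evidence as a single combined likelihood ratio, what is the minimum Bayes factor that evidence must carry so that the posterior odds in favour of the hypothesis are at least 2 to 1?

78

Prior odds = 0.025/0.975 = 1/39.
Target odds = 2.
Required Bayes factor = 2 ÷ (1/39) = 78.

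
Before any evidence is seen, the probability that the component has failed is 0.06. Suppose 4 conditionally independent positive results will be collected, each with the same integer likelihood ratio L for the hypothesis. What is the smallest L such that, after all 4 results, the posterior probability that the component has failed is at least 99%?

Prior odds = 0.06/0.94 = 3/47.
Target odds = 0.99/0.01 = 99.
Need L⁴ ≥ 99 ÷ (3/47) = 1551.
6⁴ = 1296 < 1551 ≤ 2401 = 7⁴, so L = 7.

7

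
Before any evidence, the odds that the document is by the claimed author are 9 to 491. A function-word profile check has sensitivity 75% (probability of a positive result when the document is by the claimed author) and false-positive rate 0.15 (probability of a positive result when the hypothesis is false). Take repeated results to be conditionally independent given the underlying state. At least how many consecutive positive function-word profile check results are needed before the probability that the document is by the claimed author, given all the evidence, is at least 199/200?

6

Prior odds = 9/491.
Likelihood ratio of a positive result = 0.75/0.15 = 5.
Target odds: 0.995 ÷ 0.005 = 199.
Require 5ⁿ ≥ 199 ÷ (9/491) = 97709/9.
5⁵ = 3125 falls short of 97709/9 but 5⁶ = 15625 reaches it, so n = 6.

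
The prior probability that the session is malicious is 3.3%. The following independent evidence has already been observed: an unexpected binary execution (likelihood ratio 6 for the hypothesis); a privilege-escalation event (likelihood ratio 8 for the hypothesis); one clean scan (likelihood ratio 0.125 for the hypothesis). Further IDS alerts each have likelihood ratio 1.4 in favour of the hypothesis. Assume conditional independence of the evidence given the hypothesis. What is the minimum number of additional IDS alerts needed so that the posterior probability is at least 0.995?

21

Prior odds = 0.033/0.967 = 33/967.
Combined Bayes factor of the evidence already in hand = 6 × 8 × 0.125 = 6.
Odds after that evidence = (33/967) × 6 = 198/967.
Target odds = 0.995/0.005 = 199.
Need 1.4ⁿ ≥ 199 ÷ (198/967) = 192433/198.
1.4²⁰ ≈836.683 falls short of 192433/198 but 1.4²¹ ≈1171.36 reaches it, so n = 21.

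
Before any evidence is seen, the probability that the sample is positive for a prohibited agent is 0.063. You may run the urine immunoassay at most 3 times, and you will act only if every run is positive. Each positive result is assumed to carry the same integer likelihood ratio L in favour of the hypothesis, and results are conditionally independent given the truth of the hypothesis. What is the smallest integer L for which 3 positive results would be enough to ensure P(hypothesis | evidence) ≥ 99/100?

Prior odds = 0.063/0.937 = 63/937.
Target odds = 0.99/0.01 = 99.
Need L³ ≥ 99 ÷ (63/937) = 10307/7.
11³ = 1331 < 10307/7 ≤ 1728 = 12³, so L = 12.

12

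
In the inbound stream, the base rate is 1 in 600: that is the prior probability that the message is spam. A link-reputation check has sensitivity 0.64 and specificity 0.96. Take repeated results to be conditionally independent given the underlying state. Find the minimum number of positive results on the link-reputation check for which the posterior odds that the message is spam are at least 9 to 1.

Prior odds: (1/600) ÷ (599/600) = 1/599.
False-positive rate = 1 − 0.96 = 0.04; likelihood ratio of a positive = 0.64/0.04 = 16.
Target odds = 9.
Need (1/599) × 16ⁿ ≥ 9, i.e. 16ⁿ ≥ 5391.
16³ = 4096 falls short of 5391 but 16⁴ = 65536 reaches it, so n = 4.

4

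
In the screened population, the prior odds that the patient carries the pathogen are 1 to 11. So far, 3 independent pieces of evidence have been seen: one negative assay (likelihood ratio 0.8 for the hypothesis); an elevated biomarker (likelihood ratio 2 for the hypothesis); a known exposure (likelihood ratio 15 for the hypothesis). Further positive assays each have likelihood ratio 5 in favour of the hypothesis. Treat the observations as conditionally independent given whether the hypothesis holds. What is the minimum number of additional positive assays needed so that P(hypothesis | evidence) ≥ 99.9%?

4

Prior odds = 1/11.
Combined Bayes factor of the evidence already in hand = 0.8 × 2 × 15 = 24.
Odds after that evidence = (1/11) × 24 = 24/11.
Target odds = 0.999/0.001 = 999.
Need 5ⁿ ≥ 999 ÷ (24/11) = 457.875.
5³ = 125 falls short of 457.875 but 5⁴ = 625 reaches it, so n = 4.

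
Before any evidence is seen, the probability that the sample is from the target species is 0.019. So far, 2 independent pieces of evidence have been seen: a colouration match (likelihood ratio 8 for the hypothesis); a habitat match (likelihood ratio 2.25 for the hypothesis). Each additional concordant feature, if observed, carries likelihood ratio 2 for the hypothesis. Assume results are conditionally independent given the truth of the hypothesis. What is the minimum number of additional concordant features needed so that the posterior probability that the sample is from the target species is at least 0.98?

Prior odds = 0.019/0.981 = 19/981.
Combined Bayes factor of the evidence already in hand = 8 × 2.25 = 18.
Odds after that evidence = (19/981) × 18 = 38/109.
Target odds = 0.98/0.02 = 49.
Need 2ⁿ ≥ 49 ÷ (38/109) = 5341/38.
2⁷ = 128 falls short of 5341/38 but 2⁸ = 256 reaches it, so n = 8.

8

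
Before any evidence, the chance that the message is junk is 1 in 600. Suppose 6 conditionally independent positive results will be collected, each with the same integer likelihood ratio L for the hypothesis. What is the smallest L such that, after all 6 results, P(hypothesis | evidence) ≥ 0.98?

6

Prior odds = (1/600)/(599/600) = 1/599.
Target odds = 0.98/0.02 = 49.
Need L⁶ ≥ 49 ÷ (1/599) = 29351.
5⁶ = 15625 < 29351 ≤ 46656 = 6⁶, so L = 6.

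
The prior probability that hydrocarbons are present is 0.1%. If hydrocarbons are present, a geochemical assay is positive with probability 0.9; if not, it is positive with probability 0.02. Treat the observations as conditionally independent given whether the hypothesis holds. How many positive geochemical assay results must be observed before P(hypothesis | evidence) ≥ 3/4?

Prior odds: 0.001 ÷ 0.999 = 1/999.
Likelihood ratio of a positive = 0.9/0.02 = 45.
Target odds: 0.75 ÷ 0.25 = 3.
Need (1/999) × 45ⁿ ≥ 3, i.e. 45ⁿ ≥ 2997.
45² = 2025 falls short of 2997 but 45³ = 91125 reaches it, so n = 3.

3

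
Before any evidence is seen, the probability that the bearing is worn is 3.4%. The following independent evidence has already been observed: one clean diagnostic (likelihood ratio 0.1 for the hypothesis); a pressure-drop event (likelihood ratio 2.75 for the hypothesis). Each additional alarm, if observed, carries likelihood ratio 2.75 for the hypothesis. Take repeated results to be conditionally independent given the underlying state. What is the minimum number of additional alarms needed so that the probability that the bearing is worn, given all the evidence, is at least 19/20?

Prior odds = 0.034/0.966 = 17/483.
Combined Bayes factor of the evidence already in hand = 0.1 × 2.75 = 0.275.
Odds after that evidence = (17/483) × 0.275 = 187/19320.
Target odds = 0.95/0.05 = 19.
Need 2.75ⁿ ≥ 19 ÷ (187/19320) = 367080/187.
2.75⁷ = 19487171/16384 falls short of 367080/187 but 2.75⁸ = 214358881/65536 reaches it, so n = 8.

8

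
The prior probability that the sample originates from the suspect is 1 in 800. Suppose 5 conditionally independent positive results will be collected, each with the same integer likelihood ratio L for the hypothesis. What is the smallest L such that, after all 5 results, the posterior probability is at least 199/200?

11

Prior odds = 0.00125/0.99875 = 1/799.
Target odds = 0.995/0.005 = 199.
Need L⁵ ≥ 199 ÷ (1/799) = 159001.
10⁵ = 100000 < 159001 ≤ 161051 = 11⁵, so L = 11.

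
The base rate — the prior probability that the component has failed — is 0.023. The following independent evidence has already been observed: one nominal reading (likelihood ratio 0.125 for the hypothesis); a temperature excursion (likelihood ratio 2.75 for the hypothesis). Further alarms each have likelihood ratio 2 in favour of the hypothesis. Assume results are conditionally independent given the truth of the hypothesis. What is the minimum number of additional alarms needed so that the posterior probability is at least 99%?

14

Prior odds = 0.023/0.977 = 23/977.
Combined Bayes factor of the evidence already in hand = 0.125 × 2.75 = 0.34375.
Odds after that evidence = (23/977) × 0.34375 = 253/31264.
Target odds = 0.99/0.01 = 99.
Need 2ⁿ ≥ 99 ÷ (253/31264) = 281376/23.
2¹³ = 8192 falls short of 281376/23 but 2¹⁴ = 16384 reaches it, so n = 14.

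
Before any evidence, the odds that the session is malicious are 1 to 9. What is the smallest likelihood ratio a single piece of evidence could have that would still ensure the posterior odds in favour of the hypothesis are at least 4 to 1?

Prior odds = 1/9.
Target odds = 4.
Required Bayes factor = 4 ÷ (1/9) = 36.

36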